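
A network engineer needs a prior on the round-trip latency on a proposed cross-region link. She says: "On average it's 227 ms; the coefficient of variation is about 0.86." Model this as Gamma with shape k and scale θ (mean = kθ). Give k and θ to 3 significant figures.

For Gamma(k, scale θ): mean = kθ, variance = kθ², so CV = 1/√k.
CV = 0.86, hence k = 1/CV² = 1.35.
Then θ = mean/k = 227/1.35 = 168.

k ≈ 1.35, θ ≈ 168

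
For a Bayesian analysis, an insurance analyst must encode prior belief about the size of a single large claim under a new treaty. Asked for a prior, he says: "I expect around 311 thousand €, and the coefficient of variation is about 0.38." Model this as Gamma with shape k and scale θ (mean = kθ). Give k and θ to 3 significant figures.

k ≈ 6.93, θ ≈ 44.9

For Gamma(k, scale θ): mean = kθ, variance = kθ², so CV = 1/√k.
CV = 0.38, hence k = 1/CV² = 6.93.
Then θ = mean/k = 311/6.93 = 44.9.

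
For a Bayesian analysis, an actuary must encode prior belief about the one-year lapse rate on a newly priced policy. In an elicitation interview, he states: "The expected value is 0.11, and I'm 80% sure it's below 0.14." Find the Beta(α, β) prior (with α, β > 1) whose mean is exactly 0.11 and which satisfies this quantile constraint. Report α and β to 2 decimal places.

α ≈ 7.68, β ≈ 62.12

With mean 0.11 fixed, write α = 0.11s, β = 0.89s where s = α+β.
Need P(θ < 0.14) = 0.8 under Beta(0.11s, 0.89s). Normal approximation: (q−m)/√(m(1−m)/s) ≈ z_{0.8} = 0.842, so s ≈ 0.11·0.89·(0.842)²/(0.14−0.11)² = 77.1.
At s = 77.1: P(θ<0.14) ≈ 0.809. Adjusting to match 0.8 gives s ≈ 69.80.
So α = 0.11·69.80 ≈ 7.68, β = 0.89·69.80 ≈ 62.12.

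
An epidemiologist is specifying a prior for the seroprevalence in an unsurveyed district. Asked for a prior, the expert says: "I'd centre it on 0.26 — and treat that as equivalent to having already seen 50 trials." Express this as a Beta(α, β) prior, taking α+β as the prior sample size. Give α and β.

Under the effective-sample-size interpretation, Beta(α, β) has prior mean α/(α+β) and prior sample size α+β.
So α+β = 50 and α/(α+β) = 0.26, giving α = 0.26·50 = 13 and β = 50 − 13 = 37.

α = 13, β = 37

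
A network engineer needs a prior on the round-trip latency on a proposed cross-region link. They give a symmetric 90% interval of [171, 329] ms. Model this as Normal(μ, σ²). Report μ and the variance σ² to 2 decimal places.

μ = 250.00, σ² = 2306.75

A symmetric 90% interval runs μ ± z·σ with z = 1.645.
Half-width = 79, so σ = 79/1.645 = 48.029 and σ² = 2306.75.
μ is the interval midpoint, 250.00.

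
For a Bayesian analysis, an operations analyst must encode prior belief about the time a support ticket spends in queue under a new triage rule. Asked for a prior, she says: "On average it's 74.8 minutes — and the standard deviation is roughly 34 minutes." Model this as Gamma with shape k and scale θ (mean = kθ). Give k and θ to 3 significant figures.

k ≈ 4.84, θ ≈ 15.5

For Gamma(k, scale θ): mean = kθ, variance = kθ², so CV = 1/√k.
CV = SD/mean = 34/74.8 = 0.4545, hence k = 1/CV² = 4.84.
Then θ = mean/k = 74.8/4.84 = 15.5.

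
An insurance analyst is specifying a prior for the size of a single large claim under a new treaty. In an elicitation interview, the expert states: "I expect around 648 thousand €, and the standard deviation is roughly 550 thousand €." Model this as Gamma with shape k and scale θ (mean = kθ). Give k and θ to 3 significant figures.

k ≈ 1.39, θ ≈ 467

For Gamma(k, scale θ): mean = kθ, variance = kθ², so CV = 1/√k.
CV = SD/mean = 550/648 = 0.8488, hence k = 1/CV² = 1.39.
Then θ = mean/k = 648/1.39 = 467.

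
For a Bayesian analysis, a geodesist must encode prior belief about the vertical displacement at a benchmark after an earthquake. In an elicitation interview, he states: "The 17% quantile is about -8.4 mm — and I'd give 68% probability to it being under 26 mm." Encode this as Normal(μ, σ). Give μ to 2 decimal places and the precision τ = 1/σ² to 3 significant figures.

For Normal(μ,σ), the p-quantile is μ + z_p·σ. Here z_{0.17} = -0.9542, z_{0.68} = 0.4677.
So -8.4 = μ − 0.9542σ and 26 = μ + 0.4677σ.
Subtracting: σ = (26 − -8.4)/(0.4677 − (-0.9542)) = 24.19.
Then μ = -8.4 − (-0.9542)·24.19 = 14.68.
Precision τ = 1/σ² = 1/24.19² = 0.00171.

μ = 14.68, τ = 0.00171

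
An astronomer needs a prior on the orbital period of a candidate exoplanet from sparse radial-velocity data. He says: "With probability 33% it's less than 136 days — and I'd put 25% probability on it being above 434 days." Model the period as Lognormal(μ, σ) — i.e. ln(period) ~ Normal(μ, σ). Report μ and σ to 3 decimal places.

μ ≈ 5.371, σ ≈ 1.041

If T ~ Lognormal(μ,σ) then ln T ~ Normal(μ,σ), so the p-quantile of ln T is μ + z_p·σ.
ln(136) = 4.913 and ln(434) = 6.073; z_{0.33} = -0.4399, z_{0.75} = 0.6745.
σ = (6.073 − 4.913)/(0.6745 − (-0.4399)) = 1.041.
μ = 4.913 − (-0.4399)·1.041 = 5.371.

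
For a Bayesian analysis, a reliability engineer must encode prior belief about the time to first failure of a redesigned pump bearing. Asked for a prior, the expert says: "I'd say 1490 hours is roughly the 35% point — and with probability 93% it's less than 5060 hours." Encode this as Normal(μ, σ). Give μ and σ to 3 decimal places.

μ = 2229.125, σ = 1918.209

The p-quantile of Normal(μ,σ) is μ + z_p·σ, with z_{0.35} = -0.3853 and z_{0.93} = 1.476.
Eliminate σ: μ = (z₂·x₁ − z₁·x₂)/(z₂ − z₁) = (1.476·1490 − (-0.3853)·5060)/1.861 = 2229.125.
Then σ = (x₂ − x₁)/(z₂ − z₁) = (5060 − 1490)/1.861 = 1918.209.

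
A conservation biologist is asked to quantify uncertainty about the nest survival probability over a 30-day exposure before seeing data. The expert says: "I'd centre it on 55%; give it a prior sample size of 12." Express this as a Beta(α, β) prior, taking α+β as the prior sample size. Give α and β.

α = 6.6, β = 5.4

Under the effective-sample-size interpretation, Beta(α, β) has prior mean α/(α+β) and prior sample size α+β.
So α+β = 12 and α/(α+β) = 0.55, giving α = 0.55·12 = 6.6 and β = 12 − 6.6 = 5.4.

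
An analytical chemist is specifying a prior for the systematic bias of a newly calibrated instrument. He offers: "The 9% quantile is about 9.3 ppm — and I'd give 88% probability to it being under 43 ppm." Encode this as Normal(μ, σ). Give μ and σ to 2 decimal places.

μ = 27.26, σ = 13.40

The p-quantile of Normal(μ,σ) is μ + z_p·σ, with z_{0.09} = -1.341 and z_{0.88} = 1.175.
Eliminate σ: μ = (z₂·x₁ − z₁·x₂)/(z₂ − z₁) = (1.175·9.3 − (-1.341)·43)/2.516 = 27.26.
Then σ = (x₂ − x₁)/(z₂ − z₁) = (43 − 9.3)/2.516 = 13.40.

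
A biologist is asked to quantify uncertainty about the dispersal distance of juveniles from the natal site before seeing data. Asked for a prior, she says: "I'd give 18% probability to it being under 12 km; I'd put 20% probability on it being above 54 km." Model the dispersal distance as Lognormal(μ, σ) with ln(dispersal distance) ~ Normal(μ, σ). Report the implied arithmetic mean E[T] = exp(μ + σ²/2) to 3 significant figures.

E[T] ≈ 37.9 km

If T ~ Lognormal(μ,σ) then ln T ~ Normal(μ,σ), so the p-quantile of ln T is μ + z_p·σ.
ln(12) = 2.485 and ln(54) = 3.989; z_{0.18} = -0.9154, z_{0.8} = 0.8416.
σ = (3.989 − 2.485)/(0.8416 − (-0.9154)) = 0.856.
μ = 2.485 − (-0.9154)·0.856 = 3.269.
E[T] = exp(μ + σ²/2) = exp(3.269 + 0.3664) = 37.9 km.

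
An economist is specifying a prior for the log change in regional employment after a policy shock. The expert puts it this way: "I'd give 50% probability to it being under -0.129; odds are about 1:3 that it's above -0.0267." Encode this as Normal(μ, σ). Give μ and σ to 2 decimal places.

For Normal(μ,σ), the p-quantile is μ + z_p·σ. Here z_{0.5} = 0, z_{0.75} = 0.6745.
So -0.129 = μ + 0σ and -0.0267 = μ + 0.6745σ.
Subtracting: σ = (-0.0267 − -0.129)/(0.6745 − (0)) = 0.15.
Then μ = -0.129 − (0)·0.15 = -0.13.

μ = -0.13, σ = 0.15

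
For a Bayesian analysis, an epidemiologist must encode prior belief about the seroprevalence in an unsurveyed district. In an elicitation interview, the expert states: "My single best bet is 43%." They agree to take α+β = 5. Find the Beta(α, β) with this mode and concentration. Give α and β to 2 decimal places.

α = 2.29, β = 2.71

For α,β > 1 the Beta mode is (α−1)/(α+β−2). With α+β = 5, the mode is (α−1)/3.
Set (α−1)/3 = 0.43 → α = 1 + 0.43·3 = 2.29.
β = 5 − α = 2.71.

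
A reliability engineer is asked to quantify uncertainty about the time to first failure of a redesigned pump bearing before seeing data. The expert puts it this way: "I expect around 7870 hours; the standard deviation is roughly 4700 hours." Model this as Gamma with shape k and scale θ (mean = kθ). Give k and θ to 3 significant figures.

For Gamma(k, scale θ): mean = kθ, variance = kθ², so CV = 1/√k.
CV = SD/mean = 4700/7870 = 0.5972, hence k = 1/CV² = 2.8.
Then θ = mean/k = 7870/2.8 = 2810.

k ≈ 2.8, θ ≈ 2810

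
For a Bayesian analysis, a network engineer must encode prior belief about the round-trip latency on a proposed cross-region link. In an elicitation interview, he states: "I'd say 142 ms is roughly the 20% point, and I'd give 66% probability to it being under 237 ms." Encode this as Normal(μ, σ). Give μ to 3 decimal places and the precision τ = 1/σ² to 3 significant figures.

For Normal(μ,σ), the p-quantile is μ + z_p·σ. Here z_{0.2} = -0.8416, z_{0.66} = 0.4125.
So 142 = μ − 0.8416σ and 237 = μ + 0.4125σ.
Subtracting: σ = (237 − 142)/(0.4125 − (-0.8416)) = 75.752.
Then μ = 142 − (-0.8416)·75.752 = 205.755.
Precision τ = 1/σ² = 1/75.75² = 0.000174.

μ = 205.755, τ = 0.000174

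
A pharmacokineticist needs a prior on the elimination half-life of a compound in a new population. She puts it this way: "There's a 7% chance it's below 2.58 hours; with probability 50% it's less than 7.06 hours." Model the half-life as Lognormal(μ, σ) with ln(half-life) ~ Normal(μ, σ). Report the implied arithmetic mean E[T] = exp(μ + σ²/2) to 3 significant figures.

If T ~ Lognormal(μ,σ) then ln T ~ Normal(μ,σ), so the p-quantile of ln T is μ + z_p·σ.
ln(2.58) = 0.9478 and ln(7.06) = 1.954; z_{0.07} = -1.476, z_{0.5} = 0.
σ = (1.954 − 0.9478)/(0 − (-1.476)) = 0.682.
μ = 0.9478 − (-1.476)·0.682 = 1.954.
E[T] = exp(μ + σ²/2) = exp(1.954 + 0.2326) = 8.91 hours.

E[T] ≈ 8.91 hours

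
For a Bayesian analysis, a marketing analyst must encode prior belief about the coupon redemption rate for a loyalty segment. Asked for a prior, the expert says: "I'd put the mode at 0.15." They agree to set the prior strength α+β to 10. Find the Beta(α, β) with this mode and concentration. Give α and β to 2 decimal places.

α = 2.20, β = 7.80

For α,β > 1 the Beta mode is (α−1)/(α+β−2). With α+β = 10, the mode is (α−1)/8.
Set (α−1)/8 = 0.15 → α = 1 + 0.15·8 = 2.20.
β = 10 − α = 7.80.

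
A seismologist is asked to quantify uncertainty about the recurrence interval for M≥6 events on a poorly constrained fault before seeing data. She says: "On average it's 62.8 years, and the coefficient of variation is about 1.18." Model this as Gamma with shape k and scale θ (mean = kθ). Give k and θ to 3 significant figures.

k ≈ 0.718, θ ≈ 87.4

For Gamma(k, scale θ): mean = kθ, variance = kθ², so CV = 1/√k.
CV = 1.18, hence k = 1/CV² = 0.718.
Then θ = mean/k = 62.8/0.718 = 87.4.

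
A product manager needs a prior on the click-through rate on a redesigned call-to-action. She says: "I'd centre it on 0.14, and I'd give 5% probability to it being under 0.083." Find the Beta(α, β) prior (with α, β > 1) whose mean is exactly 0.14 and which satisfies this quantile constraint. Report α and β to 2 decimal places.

With mean 0.14 fixed, write α = 0.14s, β = 0.86s where s = α+β.
Need P(θ < 0.083) = 0.05 under Beta(0.14s, 0.86s). Normal approximation: (q−m)/√(m(1−m)/s) ≈ z_{0.05} = -1.64, so s ≈ 0.14·0.86·(-1.64)²/(0.083−0.14)² = 100.3.
At s = 100.3: P(θ<0.083) ≈ 0.034. Adjusting to match 0.05 gives s ≈ 82.98.
So α = 0.14·82.98 ≈ 11.62, β = 0.86·82.98 ≈ 71.36.

α ≈ 11.62, β ≈ 71.36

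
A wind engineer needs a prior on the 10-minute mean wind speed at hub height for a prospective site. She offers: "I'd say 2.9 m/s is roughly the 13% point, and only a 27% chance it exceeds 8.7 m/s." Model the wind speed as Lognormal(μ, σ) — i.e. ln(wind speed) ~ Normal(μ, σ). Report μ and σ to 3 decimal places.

μ ≈ 1.776, σ ≈ 0.632

If T ~ Lognormal(μ,σ) then ln T ~ Normal(μ,σ), so the p-quantile of ln T is μ + z_p·σ.
ln(2.9) = 1.065 and ln(8.7) = 2.163; z_{0.13} = -1.126, z_{0.73} = 0.6128.
σ = (2.163 − 1.065)/(0.6128 − (-1.126)) = 0.632.
μ = 1.065 − (-1.126)·0.632 = 1.776.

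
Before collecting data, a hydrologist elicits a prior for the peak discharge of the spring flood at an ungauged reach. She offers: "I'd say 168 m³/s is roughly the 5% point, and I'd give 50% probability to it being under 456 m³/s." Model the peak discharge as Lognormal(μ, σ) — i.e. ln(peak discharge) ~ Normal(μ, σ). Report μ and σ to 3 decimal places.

If T ~ Lognormal(μ,σ) then ln T ~ Normal(μ,σ), so the p-quantile of ln T is μ + z_p·σ.
ln(168) = 5.124 and ln(456) = 6.122; z_{0.05} = -1.645, z_{0.5} = 0.
σ = (6.122 − 5.124)/(0 − (-1.645)) = 0.607.
μ = 5.124 − (-1.645)·0.607 = 6.122.

μ ≈ 6.122, σ ≈ 0.607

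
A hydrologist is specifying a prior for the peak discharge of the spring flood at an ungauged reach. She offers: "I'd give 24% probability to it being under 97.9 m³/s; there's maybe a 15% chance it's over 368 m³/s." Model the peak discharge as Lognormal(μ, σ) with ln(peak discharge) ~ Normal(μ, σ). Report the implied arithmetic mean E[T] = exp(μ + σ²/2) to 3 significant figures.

If T ~ Lognormal(μ,σ) then ln T ~ Normal(μ,σ), so the p-quantile of ln T is μ + z_p·σ.
ln(97.9) = 4.584 and ln(368) = 5.908; z_{0.24} = -0.7063, z_{0.85} = 1.036.
σ = (5.908 − 4.584)/(1.036 − (-0.7063)) = 0.760.
μ = 4.584 − (-0.7063)·0.760 = 5.121.
E[T] = exp(μ + σ²/2) = exp(5.121 + 0.2887) = 223 m³/s.

E[T] ≈ 223 m³/s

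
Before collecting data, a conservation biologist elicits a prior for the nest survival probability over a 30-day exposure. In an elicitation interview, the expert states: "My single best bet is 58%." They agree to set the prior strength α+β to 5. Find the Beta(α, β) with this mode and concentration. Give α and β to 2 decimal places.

α = 2.74, β = 2.26

For α,β > 1 the Beta mode is (α−1)/(α+β−2). With α+β = 5, the mode is (α−1)/3.
Set (α−1)/3 = 0.58 → α = 1 + 0.58·3 = 2.74.
β = 5 − α = 2.26.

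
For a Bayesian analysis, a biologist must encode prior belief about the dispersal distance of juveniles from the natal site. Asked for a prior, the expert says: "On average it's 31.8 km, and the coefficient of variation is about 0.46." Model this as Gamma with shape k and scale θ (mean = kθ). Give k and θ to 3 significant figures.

For Gamma(k, scale θ): mean = kθ, variance = kθ², so CV = 1/√k.
CV = 0.46, hence k = 1/CV² = 4.73.
Then θ = mean/k = 31.8/4.73 = 6.73.

k ≈ 4.73, θ ≈ 6.73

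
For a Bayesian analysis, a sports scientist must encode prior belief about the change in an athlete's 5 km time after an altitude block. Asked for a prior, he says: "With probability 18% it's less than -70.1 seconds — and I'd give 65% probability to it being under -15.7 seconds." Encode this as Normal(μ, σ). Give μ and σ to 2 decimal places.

μ = -31.82, σ = 41.82

The p-quantile of Normal(μ,σ) is μ + z_p·σ, with z_{0.18} = -0.9154 and z_{0.65} = 0.3853.
Eliminate σ: μ = (z₂·x₁ − z₁·x₂)/(z₂ − z₁) = (0.3853·-70.1 − (-0.9154)·-15.7)/1.301 = -31.82.
Then σ = (x₂ − x₁)/(z₂ − z₁) = (-15.7 − -70.1)/1.301 = 41.82.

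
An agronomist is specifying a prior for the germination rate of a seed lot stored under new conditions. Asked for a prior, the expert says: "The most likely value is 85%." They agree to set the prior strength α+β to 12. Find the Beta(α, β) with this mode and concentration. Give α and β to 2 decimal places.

For α,β > 1 the Beta mode is (α−1)/(α+β−2). With α+β = 12, the mode is (α−1)/10.
Set (α−1)/10 = 0.85 → α = 1 + 0.85·10 = 9.50.
β = 12 − α = 2.50.

α = 9.50, β = 2.50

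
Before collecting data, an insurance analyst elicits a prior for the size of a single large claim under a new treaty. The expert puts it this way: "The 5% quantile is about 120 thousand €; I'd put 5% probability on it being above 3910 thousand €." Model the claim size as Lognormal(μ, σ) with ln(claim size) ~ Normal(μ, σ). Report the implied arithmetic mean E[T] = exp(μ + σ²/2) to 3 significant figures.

If T ~ Lognormal(μ,σ) then ln T ~ Normal(μ,σ), so the p-quantile of ln T is μ + z_p·σ.
ln(120) = 4.787 and ln(3910) = 8.271; z_{0.05} = -1.645, z_{0.95} = 1.645.
σ = (8.271 − 4.787)/(1.645 − (-1.645)) = 1.059.
μ = 4.787 − (-1.645)·1.059 = 6.529.
E[T] = exp(μ + σ²/2) = exp(6.529 + 0.5607) = 1200 thousand €.

E[T] ≈ 1200 thousand €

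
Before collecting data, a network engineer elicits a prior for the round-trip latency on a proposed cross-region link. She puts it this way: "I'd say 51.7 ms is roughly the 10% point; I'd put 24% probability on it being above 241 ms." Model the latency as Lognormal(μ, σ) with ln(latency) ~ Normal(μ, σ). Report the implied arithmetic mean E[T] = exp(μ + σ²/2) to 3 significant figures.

If T ~ Lognormal(μ,σ) then ln T ~ Normal(μ,σ), so the p-quantile of ln T is μ + z_p·σ.
ln(51.7) = 3.945 and ln(241) = 5.485; z_{0.1} = -1.282, z_{0.76} = 0.7063.
σ = (5.485 − 3.945)/(0.7063 − (-1.282)) = 0.774.
μ = 3.945 − (-1.282)·0.774 = 4.938.
E[T] = exp(μ + σ²/2) = exp(4.938 + 0.2998) = 188 ms.

E[T] ≈ 188 ms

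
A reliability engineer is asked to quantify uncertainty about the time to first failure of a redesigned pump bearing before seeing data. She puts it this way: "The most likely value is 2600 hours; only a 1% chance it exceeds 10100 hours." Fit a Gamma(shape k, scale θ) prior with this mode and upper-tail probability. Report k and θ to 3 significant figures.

k ≈ 3.29, θ ≈ 1140

Gamma(k,θ) with k>1 has mode (k−1)θ, so θ = 2600/(k−1).
Need P(X < 10100) = 0.99 with θ tied to k this way. Start at k = 2, θ = 2600: P(X<10100) ≈ 0.900.
Too low — raise k to concentrate. Iterating converges to k ≈ 3.29.
Then θ = 2600/(3.29−1) ≈ 1140.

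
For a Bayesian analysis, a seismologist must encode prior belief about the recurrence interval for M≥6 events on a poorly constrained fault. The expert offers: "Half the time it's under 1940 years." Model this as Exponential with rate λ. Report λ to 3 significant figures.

Exponential median = ln 2 / λ, so λ = ln 2 / 1940.0 = 0.000357.

λ ≈ 0.000357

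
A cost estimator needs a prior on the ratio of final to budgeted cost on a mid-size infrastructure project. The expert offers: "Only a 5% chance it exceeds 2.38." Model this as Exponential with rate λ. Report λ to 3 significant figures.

P(T > 2.38) = e^(−λ·2.38) = 0.05, so λ = −ln(0.05)/2.38 = 1.26.

λ ≈ 1.26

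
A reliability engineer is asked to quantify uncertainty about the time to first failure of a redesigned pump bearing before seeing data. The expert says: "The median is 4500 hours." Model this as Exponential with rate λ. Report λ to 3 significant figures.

Exponential median = ln 2 / λ, so λ = ln 2 / 4500.0 = 0.000154.

λ ≈ 0.000154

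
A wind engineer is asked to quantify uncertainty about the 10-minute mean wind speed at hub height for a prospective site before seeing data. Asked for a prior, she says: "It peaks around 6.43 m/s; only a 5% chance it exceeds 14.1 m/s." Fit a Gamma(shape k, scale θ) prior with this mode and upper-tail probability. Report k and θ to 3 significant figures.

k ≈ 5.46, θ ≈ 1.44

Gamma(k,θ) with k>1 has mode (k−1)θ, so θ = 6.43/(k−1).
Need P(X < 14.1) = 0.95 with θ tied to k this way. Start at k = 2, θ = 6.43: P(X<14.1) ≈ 0.644.
Too low — raise k to concentrate. Iterating converges to k ≈ 5.46.
Then θ = 6.43/(5.46−1) ≈ 1.44.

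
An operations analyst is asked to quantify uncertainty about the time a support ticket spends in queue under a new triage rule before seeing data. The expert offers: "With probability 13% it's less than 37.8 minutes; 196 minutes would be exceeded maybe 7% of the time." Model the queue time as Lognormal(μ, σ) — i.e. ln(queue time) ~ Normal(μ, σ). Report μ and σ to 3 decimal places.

If T ~ Lognormal(μ,σ) then ln T ~ Normal(μ,σ), so the p-quantile of ln T is μ + z_p·σ.
ln(37.8) = 3.632 and ln(196) = 5.278; z_{0.13} = -1.126, z_{0.93} = 1.476.
σ = (5.278 − 3.632)/(1.476 − (-1.126)) = 0.632.
μ = 3.632 − (-1.126)·0.632 = 4.345.

μ ≈ 4.345, σ ≈ 0.632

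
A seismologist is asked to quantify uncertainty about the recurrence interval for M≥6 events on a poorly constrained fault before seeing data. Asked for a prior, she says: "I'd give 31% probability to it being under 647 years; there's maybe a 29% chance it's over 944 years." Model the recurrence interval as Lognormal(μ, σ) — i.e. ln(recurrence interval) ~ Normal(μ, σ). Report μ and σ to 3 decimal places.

If T ~ Lognormal(μ,σ) then ln T ~ Normal(μ,σ), so the p-quantile of ln T is μ + z_p·σ.
ln(647) = 6.472 and ln(944) = 6.85; z_{0.31} = -0.4959, z_{0.71} = 0.5534.
σ = (6.85 − 6.472)/(0.5534 − (-0.4959)) = 0.360.
μ = 6.472 − (-0.4959)·0.360 = 6.651.

μ ≈ 6.651, σ ≈ 0.360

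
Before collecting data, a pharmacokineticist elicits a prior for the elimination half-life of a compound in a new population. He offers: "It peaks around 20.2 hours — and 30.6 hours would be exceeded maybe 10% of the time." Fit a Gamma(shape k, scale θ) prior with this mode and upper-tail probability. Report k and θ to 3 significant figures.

k ≈ 11.8, θ ≈ 1.87

Gamma(k,θ) with k>1 has mode (k−1)θ, so θ = 20.2/(k−1).
Need P(X < 30.6) = 0.9 with θ tied to k this way. Start at k = 2, θ = 20.2: P(X<30.6) ≈ 0.447.
Too low — raise k to concentrate. Iterating converges to k ≈ 11.8.
Then θ = 20.2/(11.8−1) ≈ 1.87.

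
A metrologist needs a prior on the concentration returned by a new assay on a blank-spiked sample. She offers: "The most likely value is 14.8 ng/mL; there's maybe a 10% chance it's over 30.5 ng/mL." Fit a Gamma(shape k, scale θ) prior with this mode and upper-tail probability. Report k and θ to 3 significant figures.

k ≈ 4.67, θ ≈ 4.03

Gamma(k,θ) with k>1 has mode (k−1)θ, so θ = 14.8/(k−1).
Need P(X < 30.5) = 0.9 with θ tied to k this way. Start at k = 2, θ = 14.8: P(X<30.5) ≈ 0.610.
Too low — raise k to concentrate. Iterating converges to k ≈ 4.67.
Then θ = 14.8/(4.67−1) ≈ 4.03.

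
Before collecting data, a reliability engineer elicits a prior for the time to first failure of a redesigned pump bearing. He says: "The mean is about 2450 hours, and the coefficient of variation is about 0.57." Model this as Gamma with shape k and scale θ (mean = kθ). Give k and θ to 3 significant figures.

For Gamma(k, scale θ): mean = kθ, variance = kθ², so CV = 1/√k.
CV = 0.57, hence k = 1/CV² = 3.08.
Then θ = mean/k = 2450/3.08 = 796.

k ≈ 3.08, θ ≈ 796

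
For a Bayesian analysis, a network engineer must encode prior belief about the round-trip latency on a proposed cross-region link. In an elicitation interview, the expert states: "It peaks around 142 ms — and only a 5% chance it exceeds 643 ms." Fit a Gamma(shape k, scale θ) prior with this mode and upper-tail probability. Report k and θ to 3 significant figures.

Gamma(k,θ) with k>1 has mode (k−1)θ, so θ = 142/(k−1).
Need P(X < 643) = 0.95 with θ tied to k this way. Start at k = 2, θ = 142: P(X<643) ≈ 0.940.
Too low — raise k to concentrate. Iterating converges to k ≈ 2.07.
Then θ = 142/(2.07−1) ≈ 132.

k ≈ 2.07, θ ≈ 132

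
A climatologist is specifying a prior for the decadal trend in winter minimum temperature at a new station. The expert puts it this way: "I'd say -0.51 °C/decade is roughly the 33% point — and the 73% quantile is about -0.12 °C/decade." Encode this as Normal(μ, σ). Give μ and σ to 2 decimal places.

For Normal(μ,σ), the p-quantile is μ + z_p·σ. Here z_{0.33} = -0.4399, z_{0.73} = 0.6128.
So -0.51 = μ − 0.4399σ and -0.12 = μ + 0.6128σ.
Subtracting: σ = (-0.12 − -0.51)/(0.6128 − (-0.4399)) = 0.37.
Then μ = -0.51 − (-0.4399)·0.37 = -0.35.

μ = -0.35, σ = 0.37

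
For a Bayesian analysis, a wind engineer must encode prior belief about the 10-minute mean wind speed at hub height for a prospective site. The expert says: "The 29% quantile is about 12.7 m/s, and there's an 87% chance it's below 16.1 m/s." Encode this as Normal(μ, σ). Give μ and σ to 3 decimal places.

μ = 13.820, σ = 2.024

The p-quantile of Normal(μ,σ) is μ + z_p·σ, with z_{0.29} = -0.5534 and z_{0.87} = 1.126.
Eliminate σ: μ = (z₂·x₁ − z₁·x₂)/(z₂ − z₁) = (1.126·12.7 − (-0.5534)·16.1)/1.68 = 13.820.
Then σ = (x₂ − x₁)/(z₂ − z₁) = (16.1 − 12.7)/1.68 = 2.024.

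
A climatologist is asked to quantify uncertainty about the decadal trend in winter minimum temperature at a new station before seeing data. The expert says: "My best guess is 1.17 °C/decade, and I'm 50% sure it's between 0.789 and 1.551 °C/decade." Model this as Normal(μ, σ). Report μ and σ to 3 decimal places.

μ = 1.170, σ = 0.565

A symmetric 50% interval runs μ ± z·σ with z = 0.6745.
Half-width = 0.381, so σ = 0.381/0.6745 = 0.565.
μ is the stated best guess, 1.170.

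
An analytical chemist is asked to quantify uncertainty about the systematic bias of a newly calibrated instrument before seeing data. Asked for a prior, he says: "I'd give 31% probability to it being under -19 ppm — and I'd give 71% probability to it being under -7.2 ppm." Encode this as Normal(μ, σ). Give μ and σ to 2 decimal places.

μ = -13.42, σ = 11.25

The p-quantile of Normal(μ,σ) is μ + z_p·σ, with z_{0.31} = -0.4959 and z_{0.71} = 0.5534.
Eliminate σ: μ = (z₂·x₁ − z₁·x₂)/(z₂ − z₁) = (0.5534·-19 − (-0.4959)·-7.2)/1.049 = -13.42.
Then σ = (x₂ − x₁)/(z₂ − z₁) = (-7.2 − -19)/1.049 = 11.25.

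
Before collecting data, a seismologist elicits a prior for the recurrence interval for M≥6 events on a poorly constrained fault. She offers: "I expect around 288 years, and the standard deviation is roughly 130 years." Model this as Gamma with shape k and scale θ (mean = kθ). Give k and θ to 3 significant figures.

For Gamma(k, scale θ): mean = kθ, variance = kθ², so CV = 1/√k.
CV = SD/mean = 130/288 = 0.4514, hence k = 1/CV² = 4.91.
Then θ = mean/k = 288/4.91 = 58.7.

k ≈ 4.91, θ ≈ 58.7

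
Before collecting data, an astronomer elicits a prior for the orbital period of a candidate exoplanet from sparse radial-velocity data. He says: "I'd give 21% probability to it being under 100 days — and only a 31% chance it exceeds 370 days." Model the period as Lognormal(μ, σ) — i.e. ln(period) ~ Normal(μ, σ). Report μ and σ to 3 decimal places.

If T ~ Lognormal(μ,σ) then ln T ~ Normal(μ,σ), so the p-quantile of ln T is μ + z_p·σ.
ln(100) = 4.605 and ln(370) = 5.914; z_{0.21} = -0.8064, z_{0.69} = 0.4959.
σ = (5.914 − 4.605)/(0.4959 − (-0.8064)) = 1.005.
μ = 4.605 − (-0.8064)·1.005 = 5.415.

μ ≈ 5.415, σ ≈ 1.005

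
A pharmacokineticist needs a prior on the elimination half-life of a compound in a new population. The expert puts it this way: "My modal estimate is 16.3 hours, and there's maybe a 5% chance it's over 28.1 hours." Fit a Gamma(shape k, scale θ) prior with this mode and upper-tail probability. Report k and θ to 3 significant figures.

k ≈ 10.4, θ ≈ 1.73

Gamma(k,θ) with k>1 has mode (k−1)θ, so θ = 16.3/(k−1).
Need P(X < 28.1) = 0.95 with θ tied to k this way. Start at k = 2, θ = 16.3: P(X<28.1) ≈ 0.514.
Too low — raise k to concentrate. Iterating converges to k ≈ 10.4.
Then θ = 16.3/(10.4−1) ≈ 1.73.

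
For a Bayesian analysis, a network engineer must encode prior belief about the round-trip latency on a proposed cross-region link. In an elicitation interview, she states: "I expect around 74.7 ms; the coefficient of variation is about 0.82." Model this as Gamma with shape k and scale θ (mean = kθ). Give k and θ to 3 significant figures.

For Gamma(k, scale θ): mean = kθ, variance = kθ², so CV = 1/√k.
CV = 0.82, hence k = 1/CV² = 1.49.
Then θ = mean/k = 74.7/1.49 = 50.2.

k ≈ 1.49, θ ≈ 50.2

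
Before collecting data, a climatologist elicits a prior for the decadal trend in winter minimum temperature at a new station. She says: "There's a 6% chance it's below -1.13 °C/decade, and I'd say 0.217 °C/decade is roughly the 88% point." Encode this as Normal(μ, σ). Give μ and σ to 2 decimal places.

The p-quantile of Normal(μ,σ) is μ + z_p·σ, with z_{0.06} = -1.555 and z_{0.88} = 1.175.
Eliminate σ: μ = (z₂·x₁ − z₁·x₂)/(z₂ − z₁) = (1.175·-1.13 − (-1.555)·0.217)/2.73 = -0.36.
Then σ = (x₂ − x₁)/(z₂ − z₁) = (0.217 − -1.13)/2.73 = 0.49.

μ = -0.36, σ = 0.49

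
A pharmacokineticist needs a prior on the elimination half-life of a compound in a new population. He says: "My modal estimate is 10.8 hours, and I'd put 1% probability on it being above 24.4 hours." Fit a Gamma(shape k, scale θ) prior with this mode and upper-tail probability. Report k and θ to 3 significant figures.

k ≈ 8.22, θ ≈ 1.5

Gamma(k,θ) with k>1 has mode (k−1)θ, so θ = 10.8/(k−1).
Need P(X < 24.4) = 0.99 with θ tied to k this way. Start at k = 2, θ = 10.8: P(X<24.4) ≈ 0.660.
Too low — raise k to concentrate. Iterating converges to k ≈ 8.22.
Then θ = 10.8/(8.22−1) ≈ 1.5.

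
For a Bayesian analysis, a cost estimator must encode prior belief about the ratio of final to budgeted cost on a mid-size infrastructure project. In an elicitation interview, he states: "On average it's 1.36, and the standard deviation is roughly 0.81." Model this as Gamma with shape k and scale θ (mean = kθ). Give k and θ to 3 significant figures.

k ≈ 2.82, θ ≈ 0.482

For Gamma(k, scale θ): mean = kθ, variance = kθ², so CV = 1/√k.
CV = SD/mean = 0.81/1.36 = 0.5956, hence k = 1/CV² = 2.82.
Then θ = mean/k = 1.36/2.82 = 0.482.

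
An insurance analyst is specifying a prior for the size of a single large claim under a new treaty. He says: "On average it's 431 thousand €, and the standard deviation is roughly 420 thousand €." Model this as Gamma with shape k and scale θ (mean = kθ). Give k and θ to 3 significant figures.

For Gamma(k, scale θ): mean = kθ, variance = kθ², so CV = 1/√k.
CV = SD/mean = 420/431 = 0.9745, hence k = 1/CV² = 1.05.
Then θ = mean/k = 431/1.05 = 409.

k ≈ 1.05, θ ≈ 409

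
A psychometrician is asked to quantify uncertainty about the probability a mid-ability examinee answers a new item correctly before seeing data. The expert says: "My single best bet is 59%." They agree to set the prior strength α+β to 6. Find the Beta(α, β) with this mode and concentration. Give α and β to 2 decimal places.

α = 3.36, β = 2.64

For α,β > 1 the Beta mode is (α−1)/(α+β−2). With α+β = 6, the mode is (α−1)/4.
Set (α−1)/4 = 0.59 → α = 1 + 0.59·4 = 3.36.
β = 6 − α = 2.64.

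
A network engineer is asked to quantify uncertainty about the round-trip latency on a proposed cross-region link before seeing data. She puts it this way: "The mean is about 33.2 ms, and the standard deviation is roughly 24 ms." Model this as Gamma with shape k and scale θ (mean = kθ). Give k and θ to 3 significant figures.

k ≈ 1.91, θ ≈ 17.3

For Gamma(k, scale θ): mean = kθ, variance = kθ², so CV = 1/√k.
CV = SD/mean = 24/33.2 = 0.7229, hence k = 1/CV² = 1.91.
Then θ = mean/k = 33.2/1.91 = 17.3.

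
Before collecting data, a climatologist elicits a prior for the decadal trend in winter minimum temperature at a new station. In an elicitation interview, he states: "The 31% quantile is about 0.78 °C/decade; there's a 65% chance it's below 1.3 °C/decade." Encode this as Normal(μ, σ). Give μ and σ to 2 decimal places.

The p-quantile of Normal(μ,σ) is μ + z_p·σ, with z_{0.31} = -0.4959 and z_{0.65} = 0.3853.
Eliminate σ: μ = (z₂·x₁ − z₁·x₂)/(z₂ − z₁) = (0.3853·0.78 − (-0.4959)·1.3)/0.8812 = 1.07.
Then σ = (x₂ − x₁)/(z₂ − z₁) = (1.3 − 0.78)/0.8812 = 0.59.

μ = 1.07, σ = 0.59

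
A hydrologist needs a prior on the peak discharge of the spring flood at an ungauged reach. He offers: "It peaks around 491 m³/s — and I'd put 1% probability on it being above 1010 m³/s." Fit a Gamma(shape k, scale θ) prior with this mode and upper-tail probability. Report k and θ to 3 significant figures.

k ≈ 10.4, θ ≈ 52.3

Gamma(k,θ) with k>1 has mode (k−1)θ, so θ = 491/(k−1).
Need P(X < 1010) = 0.99 with θ tied to k this way. Start at k = 2, θ = 491: P(X<1010) ≈ 0.609.
Too low — raise k to concentrate. Iterating converges to k ≈ 10.4.
Then θ = 491/(10.4−1) ≈ 52.3.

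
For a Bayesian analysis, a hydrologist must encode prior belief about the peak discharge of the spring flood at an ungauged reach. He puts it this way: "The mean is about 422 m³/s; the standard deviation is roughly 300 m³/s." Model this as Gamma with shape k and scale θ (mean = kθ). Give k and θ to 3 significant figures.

For Gamma(k, scale θ): mean = kθ, variance = kθ², so CV = 1/√k.
CV = SD/mean = 300/422 = 0.7109, hence k = 1/CV² = 1.98.
Then θ = mean/k = 422/1.98 = 213.

k ≈ 1.98, θ ≈ 213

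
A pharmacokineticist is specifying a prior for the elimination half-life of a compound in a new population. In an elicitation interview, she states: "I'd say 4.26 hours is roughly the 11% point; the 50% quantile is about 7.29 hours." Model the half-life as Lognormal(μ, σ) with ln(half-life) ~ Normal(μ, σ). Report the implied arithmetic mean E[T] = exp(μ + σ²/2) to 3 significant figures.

If T ~ Lognormal(μ,σ) then ln T ~ Normal(μ,σ), so the p-quantile of ln T is μ + z_p·σ.
ln(4.26) = 1.449 and ln(7.29) = 1.987; z_{0.11} = -1.227, z_{0.5} = 0.
σ = (1.987 − 1.449)/(0 − (-1.227)) = 0.438.
μ = 1.449 − (-1.227)·0.438 = 1.987.
E[T] = exp(μ + σ²/2) = exp(1.987 + 0.0959) = 8.02 hours.

E[T] ≈ 8.02 hours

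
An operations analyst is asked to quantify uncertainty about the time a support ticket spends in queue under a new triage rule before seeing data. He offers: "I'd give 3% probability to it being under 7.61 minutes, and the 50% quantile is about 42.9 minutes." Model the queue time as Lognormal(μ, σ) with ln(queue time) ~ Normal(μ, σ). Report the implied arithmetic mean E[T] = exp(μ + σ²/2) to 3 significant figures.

E[T] ≈ 65.5 minutes

If T ~ Lognormal(μ,σ) then ln T ~ Normal(μ,σ), so the p-quantile of ln T is μ + z_p·σ.
ln(7.61) = 2.029 and ln(42.9) = 3.759; z_{0.03} = -1.881, z_{0.5} = 0.
σ = (3.759 − 2.029)/(0 − (-1.881)) = 0.920.
μ = 2.029 − (-1.881)·0.920 = 3.759.
E[T] = exp(μ + σ²/2) = exp(3.759 + 0.4227) = 65.5 minutes.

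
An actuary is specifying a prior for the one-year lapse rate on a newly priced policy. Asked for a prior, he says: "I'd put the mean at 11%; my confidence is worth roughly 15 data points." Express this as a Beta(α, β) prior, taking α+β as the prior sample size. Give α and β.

α = 1.65, β = 13.35

Under the effective-sample-size interpretation, Beta(α, β) has prior mean α/(α+β) and prior sample size α+β.
So α+β = 15 and α/(α+β) = 0.11, giving α = 0.11·15 = 1.65 and β = 15 − 1.65 = 13.35.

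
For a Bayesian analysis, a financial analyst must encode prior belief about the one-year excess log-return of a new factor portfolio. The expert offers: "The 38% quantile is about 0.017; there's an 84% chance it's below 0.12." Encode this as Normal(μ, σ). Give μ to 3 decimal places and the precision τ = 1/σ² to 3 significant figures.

For Normal(μ,σ), the p-quantile is μ + z_p·σ. Here z_{0.38} = -0.3055, z_{0.84} = 0.9945.
So 0.017 = μ − 0.3055σ and 0.12 = μ + 0.9945σ.
Subtracting: σ = (0.12 − 0.017)/(0.9945 − (-0.3055)) = 0.079.
Then μ = 0.017 − (-0.3055)·0.079 = 0.041.
Precision τ = 1/σ² = 1/0.07923² = 159.

μ = 0.041, τ = 159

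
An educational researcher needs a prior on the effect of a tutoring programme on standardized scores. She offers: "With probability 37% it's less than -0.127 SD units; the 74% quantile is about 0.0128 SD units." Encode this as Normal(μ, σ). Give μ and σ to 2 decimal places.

μ = -0.08, σ = 0.14

The p-quantile of Normal(μ,σ) is μ + z_p·σ, with z_{0.37} = -0.3319 and z_{0.74} = 0.6433.
Eliminate σ: μ = (z₂·x₁ − z₁·x₂)/(z₂ − z₁) = (0.6433·-0.127 − (-0.3319)·0.0128)/0.9752 = -0.08.
Then σ = (x₂ − x₁)/(z₂ − z₁) = (0.0128 − -0.127)/0.9752 = 0.14.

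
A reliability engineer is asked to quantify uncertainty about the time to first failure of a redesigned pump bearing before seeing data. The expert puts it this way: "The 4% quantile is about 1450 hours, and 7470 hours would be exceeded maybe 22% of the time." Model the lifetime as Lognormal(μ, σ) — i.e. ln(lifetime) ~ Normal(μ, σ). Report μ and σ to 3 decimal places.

μ ≈ 8.417, σ ≈ 0.650

If T ~ Lognormal(μ,σ) then ln T ~ Normal(μ,σ), so the p-quantile of ln T is μ + z_p·σ.
ln(1450) = 7.279 and ln(7470) = 8.919; z_{0.04} = -1.751, z_{0.78} = 0.7722.
σ = (8.919 − 7.279)/(0.7722 − (-1.751)) = 0.650.
μ = 7.279 − (-1.751)·0.650 = 8.417.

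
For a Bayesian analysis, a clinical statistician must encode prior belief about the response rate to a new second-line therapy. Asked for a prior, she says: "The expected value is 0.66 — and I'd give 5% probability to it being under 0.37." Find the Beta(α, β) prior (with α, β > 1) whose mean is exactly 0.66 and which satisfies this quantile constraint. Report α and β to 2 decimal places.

α ≈ 5.00, β ≈ 2.58

With mean 0.66 fixed, write α = 0.66s, β = 0.34s where s = α+β.
Need P(θ < 0.37) = 0.05 under Beta(0.66s, 0.34s). Normal approximation: (q−m)/√(m(1−m)/s) ≈ z_{0.05} = -1.64, so s ≈ 0.66·0.34·(-1.64)²/(0.37−0.66)² = 7.2.
At s = 7.2: P(θ<0.37) ≈ 0.054. Adjusting to match 0.05 gives s ≈ 7.58.
So α = 0.66·7.58 ≈ 5.00, β = 0.34·7.58 ≈ 2.58.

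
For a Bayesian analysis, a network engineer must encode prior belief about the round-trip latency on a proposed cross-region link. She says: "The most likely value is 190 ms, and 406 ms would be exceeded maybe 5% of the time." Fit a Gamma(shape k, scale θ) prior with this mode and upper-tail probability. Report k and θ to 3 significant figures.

k ≈ 5.78, θ ≈ 39.7

Gamma(k,θ) with k>1 has mode (k−1)θ, so θ = 190/(k−1).
Need P(X < 406) = 0.95 with θ tied to k this way. Start at k = 2, θ = 190: P(X<406) ≈ 0.630.
Too low — raise k to concentrate. Iterating converges to k ≈ 5.78.
Then θ = 190/(5.78−1) ≈ 39.7.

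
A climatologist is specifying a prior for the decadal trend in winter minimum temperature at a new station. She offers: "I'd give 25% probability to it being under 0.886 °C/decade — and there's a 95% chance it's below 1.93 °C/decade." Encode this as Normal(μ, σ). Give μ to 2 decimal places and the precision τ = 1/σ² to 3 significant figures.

μ = 1.19, τ = 4.94

The p-quantile of Normal(μ,σ) is μ + z_p·σ, with z_{0.25} = -0.6745 and z_{0.95} = 1.645.
Eliminate σ: μ = (z₂·x₁ − z₁·x₂)/(z₂ − z₁) = (1.645·0.886 − (-0.6745)·1.93)/2.319 = 1.19.
Then σ = (x₂ − x₁)/(z₂ − z₁) = (1.93 − 0.886)/2.319 = 0.45.
Precision τ = 1/σ² = 1/0.4501² = 4.94.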